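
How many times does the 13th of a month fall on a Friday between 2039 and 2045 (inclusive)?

Friday-the-13ths by year:
2039: May
2040: Jan, Apr, Jul
2041: Sep, Dec
2042: Jun
2043: Feb, Mar, Nov
2044: May
2045: Jan, Oct

13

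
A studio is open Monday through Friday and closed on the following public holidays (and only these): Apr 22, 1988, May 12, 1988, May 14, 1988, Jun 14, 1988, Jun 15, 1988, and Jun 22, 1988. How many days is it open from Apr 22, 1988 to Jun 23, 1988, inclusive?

Apr 22, 1988 is a Friday.
That's 63 days from start to end, counting both.
63 = 7 × 9, so the span is exactly 9 full weeks.
Each full week contributes 5 weekdays (Mon–Fri): 9 × 5 = 45.
Holidays: Apr 22, 1988 (Fri); May 12, 1988 (Thu); May 14, 1988 (Sat); Jun 14, 1988 (Tue); Jun 15, 1988 (Wed); Jun 22, 1988 (Wed).
5 of the 6 holidays fall on weekdays; the rest are weekends and were already excluded.
Business days: 45 − 5 = 40.

40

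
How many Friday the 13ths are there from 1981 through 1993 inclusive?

24

Friday-the-13ths by year:
1981: Feb, Mar, Nov
1982: Aug
1983: May
1984: Jan, Apr, Jul
1985: Sep, Dec
1986: Jun
1987: Feb, Mar, Nov
1988: May
1989: Jan, Oct
1990: Apr, Jul
1991: Sep, Dec
1992: Mar, Nov
1993: Aug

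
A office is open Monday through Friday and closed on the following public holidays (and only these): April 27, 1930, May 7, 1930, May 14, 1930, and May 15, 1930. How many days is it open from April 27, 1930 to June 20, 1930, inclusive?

April 27, 1930 is a Sunday.
From April 27, 1930 to June 20, 1930 is 55 days inclusive.
55 = 7 × 7 + 6, so there are 7 full weeks plus 6 extra days.
Each full week contributes 5 weekdays (Mon–Fri): 7 × 5 = 35.
The 6 extra days are Sun, Mon, Tue, Wed, Thu, Fri — 5 of them qualify.
Total: 35 + 5 = 40.
Holidays: April 27, 1930 (Sun); May 7, 1930 (Wed); May 14, 1930 (Wed); May 15, 1930 (Thu).
3 of the 4 holidays fall on weekdays; the rest are weekends and were already excluded.
Business days: 40 − 3 = 37.

37 working days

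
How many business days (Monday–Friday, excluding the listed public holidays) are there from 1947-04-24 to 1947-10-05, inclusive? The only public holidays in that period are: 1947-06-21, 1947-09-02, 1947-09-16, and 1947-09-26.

1947-04-24 is a Thursday.
That's 165 days from start to end, counting both.
165 = 7 × 23 + 4, so there are 23 full weeks plus 4 extra days.
Each full week contributes 5 weekdays (Mon–Fri): 23 × 5 = 115.
The 4 extra days are Thursday, Friday, Saturday, Sunday — 2 of them qualify.
Total: 115 + 2 = 117.
Holidays: 1947-06-21 (Sat); 1947-09-02 (Tue); 1947-09-16 (Tue); 1947-09-26 (Fri).
3 of the 4 holidays fall on weekdays; the rest are weekends and were already excluded.
Business days: 117 − 3 = 114.

114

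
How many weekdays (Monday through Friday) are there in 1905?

Jan 1, 1905 is a Sunday.
From Jan 1, 1905 to Dec 31, 1905 is 365 days inclusive.
365 = 7 × 52 + 1, so there are 52 full weeks plus 1 extra day.
Each full week contributes 5 weekdays (Mon–Fri): 52 × 5 = 260.
The 1 extra day is Sunday — none qualify.
Total: 260 + 0 = 260.

260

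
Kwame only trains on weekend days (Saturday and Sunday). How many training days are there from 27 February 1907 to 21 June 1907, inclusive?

32

27 February 1907 is a Wednesday.
The range spans 115 days (inclusive of both endpoints).
115 = 7 × 16 + 3, so there are 16 full weeks plus 3 extra days.
Each full week contributes 2 weekend days (Sat, Sun): 16 × 2 = 32.
The 3 extra days are Wednesday, Thursday, Friday — none qualify.
Total: 32 + 0 = 32.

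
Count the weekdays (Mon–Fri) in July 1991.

1991-07-01 is a Monday.
From 1991-07-01 to 1991-07-31 is 31 days inclusive.
31 = 7 × 4 + 3, so there are 4 full weeks plus 3 extra days.
Each full week contributes 5 weekdays (Mon–Fri): 4 × 5 = 20.
The 3 extra days are Mon, Tue, Wed — 3 of them qualify.
Total: 20 + 3 = 23.

23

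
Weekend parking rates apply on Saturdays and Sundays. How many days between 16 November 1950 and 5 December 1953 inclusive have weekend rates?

319

16 November 1950 is a Thursday.
The range spans 1116 days (inclusive of both endpoints).
1116 = 7 × 159 + 3, so there are 159 full weeks plus 3 extra days.
Each full week contributes 2 weekend days (Sat, Sun): 159 × 2 = 318.
The 3 extra days are Thursday, Friday, Saturday — 1 of them qualifies.
Total: 318 + 1 = 319.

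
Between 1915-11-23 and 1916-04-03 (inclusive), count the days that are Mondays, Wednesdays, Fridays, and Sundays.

1915-11-23 is a Tuesday.
The range spans 133 days (inclusive of both endpoints).
133 = 7 × 19, so the span is exactly 19 full weeks.
Each full week contributes 4 days from the set (Mon, Wed, Fri, Sun): 19 × 4 = 76.

76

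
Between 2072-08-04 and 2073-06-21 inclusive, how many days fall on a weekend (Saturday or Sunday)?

2072-08-04 is a Thursday.
The range spans 322 days (inclusive of both endpoints).
322 = 7 × 46, so the span is exactly 46 full weeks.
Each full week contributes 2 weekend days (Sat, Sun): 46 × 2 = 92.
Total: 92.

92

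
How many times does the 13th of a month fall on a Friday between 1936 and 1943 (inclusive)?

13

Friday-the-13ths by year:
1936: Mar, Nov
1937: Aug
1938: May
1939: Jan, Oct
1940: Sep, Dec
1941: Jun
1942: Feb, Mar, Nov
1943: Aug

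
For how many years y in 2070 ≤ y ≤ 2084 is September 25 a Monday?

3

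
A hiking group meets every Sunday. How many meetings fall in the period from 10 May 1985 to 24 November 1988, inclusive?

185 Sundays

10 May 1985 is a Friday.
That's 1295 days from start to end, counting both.
1295 = 7 × 185, so the span is exactly 185 full weeks.
Each full week contributes one Sunday: 185 so far.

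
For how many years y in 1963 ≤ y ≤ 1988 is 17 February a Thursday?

4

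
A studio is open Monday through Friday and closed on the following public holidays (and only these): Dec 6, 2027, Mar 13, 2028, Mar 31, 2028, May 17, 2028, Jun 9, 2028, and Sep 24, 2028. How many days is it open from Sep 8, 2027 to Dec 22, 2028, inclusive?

333

Sep 8, 2027 is a Wednesday.
From Sep 8, 2027 to Dec 22, 2028 is 472 days inclusive.
472 = 7 × 67 + 3, so there are 67 full weeks plus 3 extra days.
Each full week contributes 5 weekdays (Mon–Fri): 67 × 5 = 335.
The 3 extra days are Wednesday, Thursday, Friday — 3 of them qualify.
Total: 335 + 3 = 338.
Holidays: Dec 6, 2027 (Mon); Mar 13, 2028 (Mon); Mar 31, 2028 (Fri); May 17, 2028 (Wed); Jun 9, 2028 (Fri); Sep 24, 2028 (Sun).
5 of the 6 holidays fall on weekdays; the rest are weekends and were already excluded.
Business days: 338 − 5 = 333.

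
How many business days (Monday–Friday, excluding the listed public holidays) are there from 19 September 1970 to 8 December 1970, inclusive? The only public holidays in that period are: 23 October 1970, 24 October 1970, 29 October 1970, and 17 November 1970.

54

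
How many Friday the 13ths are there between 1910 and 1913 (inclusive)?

6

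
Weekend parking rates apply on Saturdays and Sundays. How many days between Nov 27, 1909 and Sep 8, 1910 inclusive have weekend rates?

82

Nov 27, 1909 is a Saturday.
From Nov 27, 1909 to Sep 8, 1910 is 286 days inclusive.
286 = 7 × 40 + 6, so there are 40 full weeks plus 6 extra days.
Each full week contributes 2 weekend days (Sat, Sun): 40 × 2 = 80.
The 6 extra days are Saturday, Sunday, Monday, Tuesday, Wednesday, Thursday — 2 of them qualify.
Total: 80 + 2 = 82.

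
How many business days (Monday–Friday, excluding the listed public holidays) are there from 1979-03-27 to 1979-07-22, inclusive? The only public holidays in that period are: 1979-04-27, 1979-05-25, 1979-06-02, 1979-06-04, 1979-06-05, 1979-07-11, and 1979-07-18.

1979-03-27 is a Tuesday.
The range spans 118 days (inclusive of both endpoints).
118 = 7 × 16 + 6, so there are 16 full weeks plus 6 extra days.
Each full week contributes 5 weekdays (Mon–Fri): 16 × 5 = 80.
The 6 extra days are Tue, Wed, Thu, Fri, Sat, Sun — 4 of them qualify.
Total: 80 + 4 = 84.
Holidays: 1979-04-27 (Fri); 1979-05-25 (Fri); 1979-06-02 (Sat); 1979-06-04 (Mon); 1979-06-05 (Tue); 1979-07-11 (Wed); 1979-07-18 (Wed).
6 of the 7 holidays fall on weekdays; the rest are weekends and were already excluded.
Business days: 84 − 6 = 78.

78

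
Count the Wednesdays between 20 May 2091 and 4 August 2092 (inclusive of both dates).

20 May 2091 is a Sunday.
From 20 May 2091 to 4 August 2092 is 443 days inclusive.
443 = 7 × 63 + 2, so there are 63 full weeks plus 2 extra days.
Each full week contributes one Wednesday: 63 so far.
The 2 extra days are Sun, Mon — none qualify.
Total: 63 + 0 = 63.

63 Wednesdays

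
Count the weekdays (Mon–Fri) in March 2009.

22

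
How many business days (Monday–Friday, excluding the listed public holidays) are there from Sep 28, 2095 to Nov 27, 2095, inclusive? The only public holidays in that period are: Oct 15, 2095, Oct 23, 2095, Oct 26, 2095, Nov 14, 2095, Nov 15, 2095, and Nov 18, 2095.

39

Sep 28, 2095 is a Wednesday.
That's 61 days from start to end, counting both.
61 = 7 × 8 + 5, so there are 8 full weeks plus 5 extra days.
Each full week contributes 5 weekdays (Mon–Fri): 8 × 5 = 40.
The 5 extra days are Wed, Thu, Fri, Sat, Sun — 3 of them qualify.
Total: 40 + 3 = 43.
Holidays: Oct 15, 2095 (Sat); Oct 23, 2095 (Sun); Oct 26, 2095 (Wed); Nov 14, 2095 (Mon); Nov 15, 2095 (Tue); Nov 18, 2095 (Fri).
4 of the 6 holidays fall on weekdays; the rest are weekends and were already excluded.
Business days: 43 − 4 = 39.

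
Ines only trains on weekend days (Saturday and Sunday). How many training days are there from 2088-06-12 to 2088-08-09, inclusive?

2088-06-12 is a Saturday.
That's 59 days from start to end, counting both.
59 = 7 × 8 + 3, so there are 8 full weeks plus 3 extra days.
Each full week contributes 2 weekend days (Sat, Sun): 8 × 2 = 16.
The 3 extra days are Sat, Sun, Mon — 2 of them qualify.
Total: 16 + 2 = 18.

18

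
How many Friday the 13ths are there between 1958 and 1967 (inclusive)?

Friday-the-13ths by year:
1958: Jun
1959: Feb, Mar, Nov
1960: May
1961: Jan, Oct
1962: Apr, Jul
1963: Sep, Dec
1964: Mar, Nov
1965: Aug
1966: May
1967: Jan, Oct

17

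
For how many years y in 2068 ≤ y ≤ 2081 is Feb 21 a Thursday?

Day of week of February 21 in each year:
2068: Tue, 2069: Thu ✓, 2070: Fri, 2071: Sat, 2072: Sun, 2073: Tue, 2074: Wed, 2075: Thu ✓, 2076: Fri, 2077: Sun, 2078: Mon, 2079: Tue, 2080: Wed, 2081: Fri
Thursdays: 2069, 2075.

2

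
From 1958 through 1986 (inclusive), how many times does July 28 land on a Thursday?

4

Day of week of July 28 in each year:
1958: Mon, 1959: Tue, 1960: Thu ✓, 1961: Fri, 1962: Sat, 1963: Sun, 1964: Tue, 1965: Wed, 1966: Thu ✓, 1967: Fri, 1968: Sun, 1969: Mon, 1970: Tue, 1971: Wed, 1972: Fri, 1973: Sat, 1974: Sun, 1975: Mon, 1976: Wed, 1977: Thu ✓, 1978: Fri, 1979: Sat, 1980: Mon, 1981: Tue, 1982: Wed, 1983: Thu ✓, 1984: Sat, 1985: Sun, 1986: Mon
Thursdays: 1960, 1966, 1977, 1983.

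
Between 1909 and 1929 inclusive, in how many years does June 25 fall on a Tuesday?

3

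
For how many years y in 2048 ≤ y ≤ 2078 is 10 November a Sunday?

Day of week of November 10 in each year:
2048: Tue, 2049: Wed, 2050: Thu, 2051: Fri, 2052: Sun ✓, 2053: Mon, 2054: Tue, 2055: Wed, 2056: Fri, 2057: Sat, 2058: Sun ✓, 2059: Mon, 2060: Wed, 2061: Thu, 2062: Fri, 2063: Sat, 2064: Mon, 2065: Tue, 2066: Wed, 2067: Thu, 2068: Sat, 2069: Sun ✓, 2070: Mon, 2071: Tue, 2072: Thu, 2073: Fri, 2074: Sat, 2075: Sun ✓, 2076: Tue, 2077: Wed, 2078: Thu
Sundays: 2052, 2058, 2069, 2075.

4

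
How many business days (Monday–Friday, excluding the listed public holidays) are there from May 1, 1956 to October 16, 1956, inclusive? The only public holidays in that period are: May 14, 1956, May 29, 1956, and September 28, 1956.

118 business days

May 1, 1956 is a Tuesday.
From May 1, 1956 to October 16, 1956 is 169 days inclusive.
169 = 7 × 24 + 1, so there are 24 full weeks plus 1 extra day.
Each full week contributes 5 weekdays (Mon–Fri): 24 × 5 = 120.
The 1 extra day is Tuesday — 1 of them qualifies.
Total: 120 + 1 = 121.
Holidays: May 14, 1956 (Mon); May 29, 1956 (Tue); September 28, 1956 (Fri).
All 3 holidays fall on weekdays, so subtract 3.
Business days: 121 − 3 = 118.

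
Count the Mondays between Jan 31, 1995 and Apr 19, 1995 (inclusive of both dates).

Jan 31, 1995 is a Tuesday.
That's 79 days from start to end, counting both.
79 = 7 × 11 + 2, so there are 11 full weeks plus 2 extra days.
Each full week contributes one Monday: 11 so far.
The 2 extra days are Tue, Wed — none qualify.
Total: 11 + 0 = 11.

11 Mondays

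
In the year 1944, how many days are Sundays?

Jan 1, 1944 is a Saturday.
From Jan 1, 1944 to Dec 31, 1944 is 366 days inclusive.
366 = 7 × 52 + 2, so there are 52 full weeks plus 2 extra days.
Each full week contributes one Sunday: 52 so far.
The 2 extra days are Saturday, Sunday — 1 of them qualifies.
Total: 52 + 1 = 53.

53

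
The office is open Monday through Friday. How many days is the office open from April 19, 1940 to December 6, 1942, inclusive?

686 weekdays

April 19, 1940 is a Friday.
From April 19, 1940 to December 6, 1942 is 962 days inclusive.
962 = 7 × 137 + 3, so there are 137 full weeks plus 3 extra days.
Each full week contributes 5 weekdays (Mon–Fri): 137 × 5 = 685.
The 3 extra days are Fri, Sat, Sun — 1 of them qualifies.
Total: 685 + 1 = 686.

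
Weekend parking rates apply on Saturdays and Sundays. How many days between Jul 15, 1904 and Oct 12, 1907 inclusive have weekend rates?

Jul 15, 1904 is a Friday.
That's 1185 days from start to end, counting both.
1185 = 7 × 169 + 2, so there are 169 full weeks plus 2 extra days.
Each full week contributes 2 weekend days (Sat, Sun): 169 × 2 = 338.
The 2 extra days are Fri, Sat — 1 of them qualifies.
Total: 338 + 1 = 339.

339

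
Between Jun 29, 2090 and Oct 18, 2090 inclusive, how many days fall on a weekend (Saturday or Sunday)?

Jun 29, 2090 is a Thursday.
The range spans 112 days (inclusive of both endpoints).
112 = 7 × 16, so the span is exactly 16 full weeks.
Each full week contributes 2 weekend days (Sat, Sun): 16 × 2 = 32.
Total: 32.

32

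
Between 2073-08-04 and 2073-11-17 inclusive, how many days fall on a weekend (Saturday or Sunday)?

2073-08-04 is a Friday.
From 2073-08-04 to 2073-11-17 is 106 days inclusive.
106 = 7 × 15 + 1, so there are 15 full weeks plus 1 extra day.
Each full week contributes 2 weekend days (Sat, Sun): 15 × 2 = 30.
The 1 extra day is Friday — none qualify.
Total: 30 + 0 = 30.

30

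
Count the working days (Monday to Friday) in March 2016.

2016-03-01 is a Tuesday.
From 2016-03-01 to 2016-03-31 is 31 days inclusive.
31 = 7 × 4 + 3, so there are 4 full weeks plus 3 extra days.
Each full week contributes 5 weekdays (Mon–Fri): 4 × 5 = 20.
The 3 extra days are Tuesday, Wednesday, Thursday — 3 of them qualify.
Total: 20 + 3 = 23.

23 weekdays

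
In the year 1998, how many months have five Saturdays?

A month has five Saturdays exactly when Saturday falls within its first (length − 28) days.
Jan: 31 days, starts Thu → 5 of Thu, Fri, Sat ✓
Feb: 28 days, starts Sun → 5 of (none)
Mar: 31 days, starts Sun → 5 of Sun, Mon, Tue
Apr: 30 days, starts Wed → 5 of Wed, Thu
May: 31 days, starts Fri → 5 of Fri, Sat, Sun ✓
Jun: 30 days, starts Mon → 5 of Mon, Tue
Jul: 31 days, starts Wed → 5 of Wed, Thu, Fri
Aug: 31 days, starts Sat → 5 of Sat, Sun, Mon ✓
Sep: 30 days, starts Tue → 5 of Tue, Wed
Oct: 31 days, starts Thu → 5 of Thu, Fri, Sat ✓
Nov: 30 days, starts Sun → 5 of Sun, Mon
Dec: 31 days, starts Tue → 5 of Tue, Wed, Thu
Months with five Saturdays: Jan, May, Aug, Oct.

4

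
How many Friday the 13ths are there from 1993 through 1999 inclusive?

Friday-the-13ths by year:
1993: Aug
1994: May
1995: Jan, Oct
1996: Sep, Dec
1997: Jun
1998: Feb, Mar, Nov
1999: Aug

11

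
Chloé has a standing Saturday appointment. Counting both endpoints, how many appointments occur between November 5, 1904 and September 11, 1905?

November 5, 1904 is a Saturday.
The range spans 311 days (inclusive of both endpoints).
311 = 7 × 44 + 3, so there are 44 full weeks plus 3 extra days.
Each full week contributes one Saturday: 44 so far.
The 3 extra days are Sat, Sun, Mon — 1 of them qualifies.
Total: 44 + 1 = 45.

45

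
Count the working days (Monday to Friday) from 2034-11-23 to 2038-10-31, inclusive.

1027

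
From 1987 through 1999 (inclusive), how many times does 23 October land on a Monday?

Day of week of October 23 in each year:
1987: Fri, 1988: Sun, 1989: Mon ✓, 1990: Tue, 1991: Wed, 1992: Fri, 1993: Sat, 1994: Sun, 1995: Mon ✓, 1996: Wed, 1997: Thu, 1998: Fri, 1999: Sat
Mondays: 1989, 1995.

2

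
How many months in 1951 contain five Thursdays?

A month has five Thursdays exactly when Thursday falls within its first (length − 28) days.
Jan: 31 days, starts Mon → 5 of Mon, Tue, Wed
Feb: 28 days, starts Thu → 5 of (none)
Mar: 31 days, starts Thu → 5 of Thu, Fri, Sat ✓
Apr: 30 days, starts Sun → 5 of Sun, Mon
May: 31 days, starts Tue → 5 of Tue, Wed, Thu ✓
Jun: 30 days, starts Fri → 5 of Fri, Sat
Jul: 31 days, starts Sun → 5 of Sun, Mon, Tue
Aug: 31 days, starts Wed → 5 of Wed, Thu, Fri ✓
Sep: 30 days, starts Sat → 5 of Sat, Sun
Oct: 31 days, starts Mon → 5 of Mon, Tue, Wed
Nov: 30 days, starts Thu → 5 of Thu, Fri ✓
Dec: 31 days, starts Sat → 5 of Sat, Sun, Mon
Months with five Thursdays: Mar, May, Aug, Nov.

4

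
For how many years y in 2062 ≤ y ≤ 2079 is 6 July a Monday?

3

Day of week of July 6 in each year:
2062: Thu, 2063: Fri, 2064: Sun, 2065: Mon ✓, 2066: Tue, 2067: Wed, 2068: Fri, 2069: Sat, 2070: Sun, 2071: Mon ✓, 2072: Wed, 2073: Thu, 2074: Fri, 2075: Sat, 2076: Mon ✓, 2077: Tue, 2078: Wed, 2079: Thu
Mondays: 2065, 2071, 2076.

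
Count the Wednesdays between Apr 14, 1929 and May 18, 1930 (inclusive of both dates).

57

Apr 14, 1929 is a Sunday.
From Apr 14, 1929 to May 18, 1930 is 400 days inclusive.
400 = 7 × 57 + 1, so there are 57 full weeks plus 1 extra day.
Each full week contributes one Wednesday: 57 so far.
The 1 extra day is Sunday — none qualify.
Total: 57 + 0 = 57.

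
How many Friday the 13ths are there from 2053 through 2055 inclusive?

Friday-the-13ths by year:
2053: Jun
2054: Feb, Mar, Nov
2055: Aug

5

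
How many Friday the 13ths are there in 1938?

1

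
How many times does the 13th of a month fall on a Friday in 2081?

The 13th falls on a Friday when the month's 13th has weekday Fri.
Jan 13 is Mon; Feb 13 is Thu; Mar 13 is Thu; Apr 13 is Sun; May 13 is Tue; Jun 13 is Fri ✓; Jul 13 is Sun; Aug 13 is Wed; Sep 13 is Sat; Oct 13 is Mon; Nov 13 is Thu; Dec 13 is Sat.
Friday the 13ths: Jun.

1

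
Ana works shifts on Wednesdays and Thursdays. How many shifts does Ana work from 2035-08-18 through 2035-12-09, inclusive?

32

2035-08-18 is a Saturday.
That's 114 days from start to end, counting both.
114 = 7 × 16 + 2, so there are 16 full weeks plus 2 extra days.
Each full week contributes 2 days from the set (Wed, Thu): 16 × 2 = 32.
The 2 extra days are Sat, Sun — none qualify.
Total: 32 + 0 = 32.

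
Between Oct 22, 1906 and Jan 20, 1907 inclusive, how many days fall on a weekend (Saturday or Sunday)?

Oct 22, 1906 is a Monday.
From Oct 22, 1906 to Jan 20, 1907 is 91 days inclusive.
91 = 7 × 13, so the span is exactly 13 full weeks.
Each full week contributes 2 weekend days (Sat, Sun): 13 × 2 = 26.
Total: 26.

26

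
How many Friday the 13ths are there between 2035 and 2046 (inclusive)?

22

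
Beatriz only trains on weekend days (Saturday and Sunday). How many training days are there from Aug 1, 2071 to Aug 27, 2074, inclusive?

Aug 1, 2071 is a Saturday.
The range spans 1123 days (inclusive of both endpoints).
1123 = 7 × 160 + 3, so there are 160 full weeks plus 3 extra days.
Each full week contributes 2 weekend days (Sat, Sun): 160 × 2 = 320.
The 3 extra days are Sat, Sun, Mon — 2 of them qualify.
Total: 320 + 2 = 322.

322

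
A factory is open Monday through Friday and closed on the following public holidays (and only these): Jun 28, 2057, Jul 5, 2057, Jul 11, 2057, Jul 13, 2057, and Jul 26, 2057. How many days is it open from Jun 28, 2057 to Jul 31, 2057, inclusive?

19

Jun 28, 2057 is a Thursday.
That's 34 days from start to end, counting both.
34 = 7 × 4 + 6, so there are 4 full weeks plus 6 extra days.
Each full week contributes 5 weekdays (Mon–Fri): 4 × 5 = 20.
The 6 extra days are Thu, Fri, Sat, Sun, Mon, Tue — 4 of them qualify.
Total: 20 + 4 = 24.
Holidays: Jun 28, 2057 (Thu); Jul 5, 2057 (Thu); Jul 11, 2057 (Wed); Jul 13, 2057 (Fri); Jul 26, 2057 (Thu).
All 5 holidays fall on weekdays, so subtract 5.
Business days: 24 − 5 = 19.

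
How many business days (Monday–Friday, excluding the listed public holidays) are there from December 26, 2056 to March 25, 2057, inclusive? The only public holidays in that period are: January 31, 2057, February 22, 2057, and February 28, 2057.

61 business days

December 26, 2056 is a Tuesday.
That's 90 days from start to end, counting both.
90 = 7 × 12 + 6, so there are 12 full weeks plus 6 extra days.
Each full week contributes 5 weekdays (Mon–Fri): 12 × 5 = 60.
The 6 extra days are Tuesday, Wednesday, Thursday, Friday, Saturday, Sunday — 4 of them qualify.
Total: 60 + 4 = 64.
Holidays: January 31, 2057 (Wed); February 22, 2057 (Thu); February 28, 2057 (Wed).
All 3 holidays fall on weekdays, so subtract 3.
Business days: 64 − 3 = 61.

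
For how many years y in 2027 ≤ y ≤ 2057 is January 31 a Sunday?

5

Day of week of January 31 in each year:
2027: Sun ✓, 2028: Mon, 2029: Wed, 2030: Thu, 2031: Fri, 2032: Sat, 2033: Mon, 2034: Tue, 2035: Wed, 2036: Thu, 2037: Sat, 2038: Sun ✓, 2039: Mon, 2040: Tue, 2041: Thu, 2042: Fri, 2043: Sat, 2044: Sun ✓, 2045: Tue, 2046: Wed, 2047: Thu, 2048: Fri, 2049: Sun ✓, 2050: Mon, 2051: Tue, 2052: Wed, 2053: Fri, 2054: Sat, 2055: Sun ✓, 2056: Mon, 2057: Wed
Sundays: 2027, 2038, 2044, 2049, 2055.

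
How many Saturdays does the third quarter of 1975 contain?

13

July 1, 1975 is a Tuesday.
That's 92 days from start to end, counting both.
92 = 7 × 13 + 1, so there are 13 full weeks plus 1 extra day.
Each full week contributes one Saturday: 13 so far.
The 1 extra day is Tuesday — none qualify.
Total: 13 + 0 = 13.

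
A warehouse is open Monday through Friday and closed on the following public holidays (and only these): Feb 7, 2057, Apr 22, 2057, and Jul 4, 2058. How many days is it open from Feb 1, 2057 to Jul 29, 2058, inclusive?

386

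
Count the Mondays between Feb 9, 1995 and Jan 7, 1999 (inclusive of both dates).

204

Feb 9, 1995 is a Thursday.
That's 1429 days from start to end, counting both.
1429 = 7 × 204 + 1, so there are 204 full weeks plus 1 extra day.
Each full week contributes one Monday: 204 so far.
The 1 extra day is Thursday — none qualify.
Total: 204 + 0 = 204.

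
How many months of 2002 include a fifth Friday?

A month has five Fridays exactly when Friday falls within its first (length − 28) days.
Jan: 31 days, starts Tue → 5 of Tue, Wed, Thu
Feb: 28 days, starts Fri → 5 of (none)
Mar: 31 days, starts Fri → 5 of Fri, Sat, Sun ✓
Apr: 30 days, starts Mon → 5 of Mon, Tue
May: 31 days, starts Wed → 5 of Wed, Thu, Fri ✓
Jun: 30 days, starts Sat → 5 of Sat, Sun
Jul: 31 days, starts Mon → 5 of Mon, Tue, Wed
Aug: 31 days, starts Thu → 5 of Thu, Fri, Sat ✓
Sep: 30 days, starts Sun → 5 of Sun, Mon
Oct: 31 days, starts Tue → 5 of Tue, Wed, Thu
Nov: 30 days, starts Fri → 5 of Fri, Sat ✓
Dec: 31 days, starts Sun → 5 of Sun, Mon, Tue
Months with five Fridays: Mar, May, Aug, Nov.

4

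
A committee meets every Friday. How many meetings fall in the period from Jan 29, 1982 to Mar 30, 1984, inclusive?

114 Fridays

Jan 29, 1982 is a Friday.
That's 792 days from start to end, counting both.
792 = 7 × 113 + 1, so there are 113 full weeks plus 1 extra day.
Each full week contributes one Friday: 113 so far.
The 1 extra day is Fri — 1 of them qualifies.
Total: 113 + 1 = 114.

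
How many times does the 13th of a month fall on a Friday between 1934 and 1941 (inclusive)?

Friday-the-13ths by year:
1934: Apr, Jul
1935: Sep, Dec
1936: Mar, Nov
1937: Aug
1938: May
1939: Jan, Oct
1940: Sep, Dec
1941: Jun

13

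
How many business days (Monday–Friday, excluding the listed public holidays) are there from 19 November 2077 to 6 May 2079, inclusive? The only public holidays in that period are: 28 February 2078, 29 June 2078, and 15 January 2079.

19 November 2077 is a Friday.
That's 534 days from start to end, counting both.
534 = 7 × 76 + 2, so there are 76 full weeks plus 2 extra days.
Each full week contributes 5 weekdays (Mon–Fri): 76 × 5 = 380.
The 2 extra days are Friday, Saturday — 1 of them qualifies.
Total: 380 + 1 = 381.
Holidays: 28 February 2078 (Mon); 29 June 2078 (Wed); 15 January 2079 (Sun).
2 of the 3 holidays fall on weekdays; the rest are weekends and were already excluded.
Business days: 381 − 2 = 379.

379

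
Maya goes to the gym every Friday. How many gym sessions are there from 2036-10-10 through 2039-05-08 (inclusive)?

2036-10-10 is a Friday.
That's 941 days from start to end, counting both.
941 = 7 × 134 + 3, so there are 134 full weeks plus 3 extra days.
Each full week contributes one Friday: 134 so far.
The 3 extra days are Fri, Sat, Sun — 1 of them qualifies.
Total: 134 + 1 = 135.

135 Fridays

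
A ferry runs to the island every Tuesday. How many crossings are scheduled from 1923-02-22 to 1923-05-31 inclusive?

14

1923-02-22 is a Thursday.
From 1923-02-22 to 1923-05-31 is 99 days inclusive.
99 = 7 × 14 + 1, so there are 14 full weeks plus 1 extra day.
Each full week contributes one Tuesday: 14 so far.
The 1 extra day is Thu — none qualify.
Total: 14 + 0 = 14.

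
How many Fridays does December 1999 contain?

5

1999-12-01 is a Wednesday.
From 1999-12-01 to 1999-12-31 is 31 days inclusive.
31 = 7 × 4 + 3, so there are 4 full weeks plus 3 extra days.
Each full week contributes one Friday: 4 so far.
The 3 extra days are Wed, Thu, Fri — 1 of them qualifies.
Total: 4 + 1 = 5.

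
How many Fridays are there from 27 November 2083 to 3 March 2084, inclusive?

27 November 2083 is a Saturday.
From 27 November 2083 to 3 March 2084 is 98 days inclusive.
98 = 7 × 14, so the span is exactly 14 full weeks.
Each full week contributes one Friday: 14 so far.

14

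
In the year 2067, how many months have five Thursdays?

4

A month has five Thursdays exactly when Thursday falls within its first (length − 28) days.
Jan: 31 days, starts Sat → 5 of Sat, Sun, Mon
Feb: 28 days, starts Tue → 5 of (none)
Mar: 31 days, starts Tue → 5 of Tue, Wed, Thu ✓
Apr: 30 days, starts Fri → 5 of Fri, Sat
May: 31 days, starts Sun → 5 of Sun, Mon, Tue
Jun: 30 days, starts Wed → 5 of Wed, Thu ✓
Jul: 31 days, starts Fri → 5 of Fri, Sat, Sun
Aug: 31 days, starts Mon → 5 of Mon, Tue, Wed
Sep: 30 days, starts Thu → 5 of Thu, Fri ✓
Oct: 31 days, starts Sat → 5 of Sat, Sun, Mon
Nov: 30 days, starts Tue → 5 of Tue, Wed
Dec: 31 days, starts Thu → 5 of Thu, Fri, Sat ✓
Months with five Thursdays: Mar, Jun, Sep, Dec.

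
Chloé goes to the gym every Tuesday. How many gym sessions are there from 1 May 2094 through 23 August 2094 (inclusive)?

1 May 2094 is a Saturday.
That's 115 days from start to end, counting both.
115 = 7 × 16 + 3, so there are 16 full weeks plus 3 extra days.
Each full week contributes one Tuesday: 16 so far.
The 3 extra days are Saturday, Sunday, Monday — none qualify.
Total: 16 + 0 = 16.

16 Tuesdays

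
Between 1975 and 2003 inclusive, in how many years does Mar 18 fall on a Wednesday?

4

Day of week of March 18 in each year:
1975: Tue, 1976: Thu, 1977: Fri, 1978: Sat, 1979: Sun, 1980: Tue, 1981: Wed ✓, 1982: Thu, 1983: Fri, 1984: Sun, 1985: Mon, 1986: Tue, 1987: Wed ✓, 1988: Fri, 1989: Sat, 1990: Sun, 1991: Mon, 1992: Wed ✓, 1993: Thu, 1994: Fri, 1995: Sat, 1996: Mon, 1997: Tue, 1998: Wed ✓, 1999: Thu, 2000: Sat, 2001: Sun, 2002: Mon, 2003: Tue
Wednesdays: 1981, 1987, 1992, 1998.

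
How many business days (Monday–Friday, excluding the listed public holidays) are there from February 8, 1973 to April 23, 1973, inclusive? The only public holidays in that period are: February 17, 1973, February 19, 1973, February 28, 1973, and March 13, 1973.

February 8, 1973 is a Thursday.
From February 8, 1973 to April 23, 1973 is 75 days inclusive.
75 = 7 × 10 + 5, so there are 10 full weeks plus 5 extra days.
Each full week contributes 5 weekdays (Mon–Fri): 10 × 5 = 50.
The 5 extra days are Thu, Fri, Sat, Sun, Mon — 3 of them qualify.
Total: 50 + 3 = 53.
Holidays: February 17, 1973 (Sat); February 19, 1973 (Mon); February 28, 1973 (Wed); March 13, 1973 (Tue).
3 of the 4 holidays fall on weekdays; the rest are weekends and were already excluded.
Business days: 53 − 3 = 50.

50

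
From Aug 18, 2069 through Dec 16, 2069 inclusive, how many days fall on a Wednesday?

17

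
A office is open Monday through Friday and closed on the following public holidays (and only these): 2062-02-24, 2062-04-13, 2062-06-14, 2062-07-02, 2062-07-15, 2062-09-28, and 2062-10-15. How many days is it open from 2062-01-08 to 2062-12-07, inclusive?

235 working days

2062-01-08 is a Sunday.
The range spans 334 days (inclusive of both endpoints).
334 = 7 × 47 + 5, so there are 47 full weeks plus 5 extra days.
Each full week contributes 5 weekdays (Mon–Fri): 47 × 5 = 235.
The 5 extra days are Sun, Mon, Tue, Wed, Thu — 4 of them qualify.
Total: 235 + 4 = 239.
Holidays: 2062-02-24 (Fri); 2062-04-13 (Thu); 2062-06-14 (Wed); 2062-07-02 (Sun); 2062-07-15 (Sat); 2062-09-28 (Thu); 2062-10-15 (Sun).
4 of the 7 holidays fall on weekdays; the rest are weekends and were already excluded.
Business days: 239 − 4 = 235.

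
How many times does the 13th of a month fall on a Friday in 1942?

3

The 13th falls on a Friday when the month's 13th has weekday Fri.
Jan 13 is Tue; Feb 13 is Fri ✓; Mar 13 is Fri ✓; Apr 13 is Mon; May 13 is Wed; Jun 13 is Sat; Jul 13 is Mon; Aug 13 is Thu; Sep 13 is Sun; Oct 13 is Tue; Nov 13 is Fri ✓; Dec 13 is Sun.
Friday the 13ths: Feb, Mar, Nov.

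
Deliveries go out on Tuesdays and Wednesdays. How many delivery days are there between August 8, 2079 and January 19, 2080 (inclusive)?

August 8, 2079 is a Tuesday.
The range spans 165 days (inclusive of both endpoints).
165 = 7 × 23 + 4, so there are 23 full weeks plus 4 extra days.
Each full week contributes 2 days from the set (Tue, Wed): 23 × 2 = 46.
The 4 extra days are Tuesday, Wednesday, Thursday, Friday — 2 of them qualify.
Total: 46 + 2 = 48.

48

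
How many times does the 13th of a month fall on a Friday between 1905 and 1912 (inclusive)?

14

Friday-the-13ths by year:
1905: Jan, Oct
1906: Apr, Jul
1907: Sep, Dec
1908: Mar, Nov
1909: Aug
1910: May
1911: Jan, Oct
1912: Sep, Dec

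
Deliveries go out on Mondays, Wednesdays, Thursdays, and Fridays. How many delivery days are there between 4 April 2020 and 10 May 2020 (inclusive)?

4 April 2020 is a Saturday.
That's 37 days from start to end, counting both.
37 = 7 × 5 + 2, so there are 5 full weeks plus 2 extra days.
Each full week contributes 4 days from the set (Mon, Wed, Thu, Fri): 5 × 4 = 20.
The 2 extra days are Saturday, Sunday — none qualify.
Total: 20 + 0 = 20.

20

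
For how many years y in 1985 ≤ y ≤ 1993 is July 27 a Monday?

2

Day of week of July 27 in each year:
1985: Sat, 1986: Sun, 1987: Mon ✓, 1988: Wed, 1989: Thu, 1990: Fri, 1991: Sat, 1992: Mon ✓, 1993: Tue
Mondays: 1987, 1992.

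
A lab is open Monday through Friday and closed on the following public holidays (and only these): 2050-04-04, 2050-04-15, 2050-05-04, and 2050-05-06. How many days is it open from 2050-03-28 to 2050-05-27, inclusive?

2050-03-28 is a Monday.
The range spans 61 days (inclusive of both endpoints).
61 = 7 × 8 + 5, so there are 8 full weeks plus 5 extra days.
Each full week contributes 5 weekdays (Mon–Fri): 8 × 5 = 40.
The 5 extra days are Monday, Tuesday, Wednesday, Thursday, Friday — 5 of them qualify.
Total: 40 + 5 = 45.
Holidays: 2050-04-04 (Mon); 2050-04-15 (Fri); 2050-05-04 (Wed); 2050-05-06 (Fri).
All 4 holidays fall on weekdays, so subtract 4.
Business days: 45 − 4 = 41.

41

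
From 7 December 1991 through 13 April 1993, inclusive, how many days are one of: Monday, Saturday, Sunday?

7 December 1991 is a Saturday.
The range spans 494 days (inclusive of both endpoints).
494 = 7 × 70 + 4, so there are 70 full weeks plus 4 extra days.
Each full week contributes 3 days from the set (Mon, Sat, Sun): 70 × 3 = 210.
The 4 extra days are Saturday, Sunday, Monday, Tuesday — 3 of them qualify.
Total: 210 + 3 = 213.

213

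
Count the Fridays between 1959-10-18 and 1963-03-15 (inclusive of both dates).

178 Fridays

1959-10-18 is a Sunday.
From 1959-10-18 to 1963-03-15 is 1245 days inclusive.
1245 = 7 × 177 + 6, so there are 177 full weeks plus 6 extra days.
Each full week contributes one Friday: 177 so far.
The 6 extra days are Sunday, Monday, Tuesday, Wednesday, Thursday, Friday — 1 of them qualifies.
Total: 177 + 1 = 178.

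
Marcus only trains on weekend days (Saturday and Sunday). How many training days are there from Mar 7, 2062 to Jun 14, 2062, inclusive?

Mar 7, 2062 is a Tuesday.
From Mar 7, 2062 to Jun 14, 2062 is 100 days inclusive.
100 = 7 × 14 + 2, so there are 14 full weeks plus 2 extra days.
Each full week contributes 2 weekend days (Sat, Sun): 14 × 2 = 28.
The 2 extra days are Tue, Wed — none qualify.
Total: 28 + 0 = 28.

28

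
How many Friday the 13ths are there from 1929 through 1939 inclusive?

19

Friday-the-13ths by year:
1929: Sep, Dec
1930: Jun
1931: Feb, Mar, Nov
1932: May
1933: Jan, Oct
1934: Apr, Jul
1935: Sep, Dec
1936: Mar, Nov
1937: Aug
1938: May
1939: Jan, Oct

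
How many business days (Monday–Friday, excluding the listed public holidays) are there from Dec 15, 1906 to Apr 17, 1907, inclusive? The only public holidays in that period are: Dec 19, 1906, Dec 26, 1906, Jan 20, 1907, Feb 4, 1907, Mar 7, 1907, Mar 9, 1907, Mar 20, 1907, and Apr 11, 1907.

82 business days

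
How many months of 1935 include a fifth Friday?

A month has five Fridays exactly when Friday falls within its first (length − 28) days.
Jan: 31 days, starts Tue → 5 of Tue, Wed, Thu
Feb: 28 days, starts Fri → 5 of (none)
Mar: 31 days, starts Fri → 5 of Fri, Sat, Sun ✓
Apr: 30 days, starts Mon → 5 of Mon, Tue
May: 31 days, starts Wed → 5 of Wed, Thu, Fri ✓
Jun: 30 days, starts Sat → 5 of Sat, Sun
Jul: 31 days, starts Mon → 5 of Mon, Tue, Wed
Aug: 31 days, starts Thu → 5 of Thu, Fri, Sat ✓
Sep: 30 days, starts Sun → 5 of Sun, Mon
Oct: 31 days, starts Tue → 5 of Tue, Wed, Thu
Nov: 30 days, starts Fri → 5 of Fri, Sat ✓
Dec: 31 days, starts Sun → 5 of Sun, Mon, Tue
Months with five Fridays: Mar, May, Aug, Nov.

4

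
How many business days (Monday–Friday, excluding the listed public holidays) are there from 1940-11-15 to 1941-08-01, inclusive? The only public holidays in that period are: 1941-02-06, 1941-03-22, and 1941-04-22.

1940-11-15 is a Friday.
From 1940-11-15 to 1941-08-01 is 260 days inclusive.
260 = 7 × 37 + 1, so there are 37 full weeks plus 1 extra day.
Each full week contributes 5 weekdays (Mon–Fri): 37 × 5 = 185.
The 1 extra day is Friday — 1 of them qualifies.
Total: 185 + 1 = 186.
Holidays: 1941-02-06 (Thu); 1941-03-22 (Sat); 1941-04-22 (Tue).
2 of the 3 holidays fall on weekdays; the rest are weekends and were already excluded.
Business days: 186 − 2 = 184.

184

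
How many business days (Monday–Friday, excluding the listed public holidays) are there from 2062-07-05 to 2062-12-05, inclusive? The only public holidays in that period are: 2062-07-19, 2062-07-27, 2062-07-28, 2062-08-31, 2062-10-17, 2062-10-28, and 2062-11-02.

104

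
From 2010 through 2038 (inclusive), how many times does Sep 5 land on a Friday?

4

Day of week of September 5 in each year:
2010: Sun, 2011: Mon, 2012: Wed, 2013: Thu, 2014: Fri ✓, 2015: Sat, 2016: Mon, 2017: Tue, 2018: Wed, 2019: Thu, 2020: Sat, 2021: Sun, 2022: Mon, 2023: Tue, 2024: Thu, 2025: Fri ✓, 2026: Sat, 2027: Sun, 2028: Tue, 2029: Wed, 2030: Thu, 2031: Fri ✓, 2032: Sun, 2033: Mon, 2034: Tue, 2035: Wed, 2036: Fri ✓, 2037: Sat, 2038: Sun
Fridays: 2014, 2025, 2031, 2036.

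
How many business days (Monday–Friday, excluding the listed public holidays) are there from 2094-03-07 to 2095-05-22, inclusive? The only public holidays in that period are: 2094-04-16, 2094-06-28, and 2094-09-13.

312 business days

2094-03-07 is a Sunday.
From 2094-03-07 to 2095-05-22 is 442 days inclusive.
442 = 7 × 63 + 1, so there are 63 full weeks plus 1 extra day.
Each full week contributes 5 weekdays (Mon–Fri): 63 × 5 = 315.
The 1 extra day is Sunday — none qualify.
Total: 315 + 0 = 315.
Holidays: 2094-04-16 (Fri); 2094-06-28 (Mon); 2094-09-13 (Mon).
All 3 holidays fall on weekdays, so subtract 3.
Business days: 315 − 3 = 312.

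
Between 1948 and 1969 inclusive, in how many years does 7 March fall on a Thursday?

3

Day of week of March 7 in each year:
1948: Sun, 1949: Mon, 1950: Tue, 1951: Wed, 1952: Fri, 1953: Sat, 1954: Sun, 1955: Mon, 1956: Wed, 1957: Thu ✓, 1958: Fri, 1959: Sat, 1960: Mon, 1961: Tue, 1962: Wed, 1963: Thu ✓, 1964: Sat, 1965: Sun, 1966: Mon, 1967: Tue, 1968: Thu ✓, 1969: Fri
Thursdays: 1957, 1963, 1968.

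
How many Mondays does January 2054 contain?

January 1, 2054 is a Thursday.
From January 1, 2054 to January 31, 2054 is 31 days inclusive.
31 = 7 × 4 + 3, so there are 4 full weeks plus 3 extra days.
Each full week contributes one Monday: 4 so far.
The 3 extra days are Thursday, Friday, Saturday — none qualify.
Total: 4 + 0 = 4.

4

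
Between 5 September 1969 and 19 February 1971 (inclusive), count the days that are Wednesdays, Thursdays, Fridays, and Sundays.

305

5 September 1969 is a Friday.
From 5 September 1969 to 19 February 1971 is 533 days inclusive.
533 = 7 × 76 + 1, so there are 76 full weeks plus 1 extra day.
Each full week contributes 4 days from the set (Wed, Thu, Fri, Sun): 76 × 4 = 304.
The 1 extra day is Friday — 1 of them qualifies.
Total: 304 + 1 = 305.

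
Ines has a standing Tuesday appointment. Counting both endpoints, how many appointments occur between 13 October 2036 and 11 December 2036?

9

13 October 2036 is a Monday.
From 13 October 2036 to 11 December 2036 is 60 days inclusive.
60 = 7 × 8 + 4, so there are 8 full weeks plus 4 extra days.
Each full week contributes one Tuesday: 8 so far.
The 4 extra days are Mon, Tue, Wed, Thu — 1 of them qualifies.
Total: 8 + 1 = 9.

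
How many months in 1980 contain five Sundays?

4

A month has five Sundays exactly when Sunday falls within its first (length − 28) days.
Jan: 31 days, starts Tue → 5 of Tue, Wed, Thu
Feb: 29 days, starts Fri → 5 of Fri
Mar: 31 days, starts Sat → 5 of Sat, Sun, Mon ✓
Apr: 30 days, starts Tue → 5 of Tue, Wed
May: 31 days, starts Thu → 5 of Thu, Fri, Sat
Jun: 30 days, starts Sun → 5 of Sun, Mon ✓
Jul: 31 days, starts Tue → 5 of Tue, Wed, Thu
Aug: 31 days, starts Fri → 5 of Fri, Sat, Sun ✓
Sep: 30 days, starts Mon → 5 of Mon, Tue
Oct: 31 days, starts Wed → 5 of Wed, Thu, Fri
Nov: 30 days, starts Sat → 5 of Sat, Sun ✓
Dec: 31 days, starts Mon → 5 of Mon, Tue, Wed
Months with five Sundays: Mar, Jun, Aug, Nov.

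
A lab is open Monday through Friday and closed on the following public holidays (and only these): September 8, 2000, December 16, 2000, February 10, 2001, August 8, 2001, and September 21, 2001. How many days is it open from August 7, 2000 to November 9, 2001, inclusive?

327

August 7, 2000 is a Monday.
From August 7, 2000 to November 9, 2001 is 460 days inclusive.
460 = 7 × 65 + 5, so there are 65 full weeks plus 5 extra days.
Each full week contributes 5 weekdays (Mon–Fri): 65 × 5 = 325.
The 5 extra days are Mon, Tue, Wed, Thu, Fri — 5 of them qualify.
Total: 325 + 5 = 330.
Holidays: September 8, 2000 (Fri); December 16, 2000 (Sat); February 10, 2001 (Sat); August 8, 2001 (Wed); September 21, 2001 (Fri).
3 of the 5 holidays fall on weekdays; the rest are weekends and were already excluded.
Business days: 330 − 3 = 327.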